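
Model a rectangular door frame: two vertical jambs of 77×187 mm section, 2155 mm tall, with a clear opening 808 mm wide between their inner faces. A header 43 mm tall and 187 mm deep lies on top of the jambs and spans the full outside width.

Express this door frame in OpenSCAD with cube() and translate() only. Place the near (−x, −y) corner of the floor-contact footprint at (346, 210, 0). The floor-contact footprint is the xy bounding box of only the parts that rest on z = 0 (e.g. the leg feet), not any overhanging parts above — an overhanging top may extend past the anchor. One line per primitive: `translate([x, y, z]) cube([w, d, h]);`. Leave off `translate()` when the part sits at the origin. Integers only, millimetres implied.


translate([346, 210, 0]) cube([77, 187, 2155]);
translate([1231, 210, 0]) cube([77, 187, 2155]);
translate([346, 210, 2155]) cube([962, 187, 43]);


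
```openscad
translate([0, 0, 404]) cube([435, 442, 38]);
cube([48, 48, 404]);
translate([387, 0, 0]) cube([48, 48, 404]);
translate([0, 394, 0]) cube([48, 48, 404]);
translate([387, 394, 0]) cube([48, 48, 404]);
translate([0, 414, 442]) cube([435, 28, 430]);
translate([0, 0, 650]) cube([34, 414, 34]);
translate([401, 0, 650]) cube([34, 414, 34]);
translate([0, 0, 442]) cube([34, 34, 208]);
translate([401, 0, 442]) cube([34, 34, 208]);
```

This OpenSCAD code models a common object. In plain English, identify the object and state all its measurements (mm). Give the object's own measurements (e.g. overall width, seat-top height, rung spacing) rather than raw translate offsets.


A chair. The seat is a 435×442×38 mm slab with its top at z = 442 mm, on four 48×48 mm corner legs (flush with the seat edges, standing on z = 0). A flat backrest 28 mm thick, 430 mm tall, spans the full seat width and rises from the seat top along its +y edge, rear face flush with the rear of the seat. Two armrests of 34×34 mm section run along each side from the seat's front edge to the front of the backrest, top faces 242 mm above the seat top and outer faces flush with the seat's x-edges; a 34×34 mm post under the front of each armrest stands on the seat at the front corner.


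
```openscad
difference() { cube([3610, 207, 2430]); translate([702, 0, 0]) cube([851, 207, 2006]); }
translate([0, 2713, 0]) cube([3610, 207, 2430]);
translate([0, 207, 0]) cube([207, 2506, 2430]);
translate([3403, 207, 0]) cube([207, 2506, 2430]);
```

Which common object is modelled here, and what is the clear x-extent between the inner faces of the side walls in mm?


A single room. The interior width is 3196 mm.

Four walls enclosing a rectangle with a door in the front wall — a room. Outside width 3610 minus two 207 mm walls gives 3196 mm.


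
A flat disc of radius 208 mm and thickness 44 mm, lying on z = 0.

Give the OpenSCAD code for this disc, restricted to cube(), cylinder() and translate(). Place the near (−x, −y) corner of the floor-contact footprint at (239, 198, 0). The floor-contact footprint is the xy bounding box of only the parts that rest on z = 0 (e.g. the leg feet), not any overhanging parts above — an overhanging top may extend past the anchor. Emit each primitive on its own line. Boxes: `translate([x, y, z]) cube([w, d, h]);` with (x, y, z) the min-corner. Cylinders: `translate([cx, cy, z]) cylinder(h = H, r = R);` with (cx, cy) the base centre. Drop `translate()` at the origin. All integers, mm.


translate([447, 406, 0]) cylinder(h = 44, r = 208);


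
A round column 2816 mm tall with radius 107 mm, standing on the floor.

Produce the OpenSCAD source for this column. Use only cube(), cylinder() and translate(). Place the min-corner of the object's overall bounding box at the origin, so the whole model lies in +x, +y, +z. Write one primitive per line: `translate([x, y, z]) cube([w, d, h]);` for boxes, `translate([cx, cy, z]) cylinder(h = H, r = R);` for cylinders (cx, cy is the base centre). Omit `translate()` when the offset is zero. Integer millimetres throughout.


translate([107, 107, 0]) cylinder(h = 2816, r = 107);


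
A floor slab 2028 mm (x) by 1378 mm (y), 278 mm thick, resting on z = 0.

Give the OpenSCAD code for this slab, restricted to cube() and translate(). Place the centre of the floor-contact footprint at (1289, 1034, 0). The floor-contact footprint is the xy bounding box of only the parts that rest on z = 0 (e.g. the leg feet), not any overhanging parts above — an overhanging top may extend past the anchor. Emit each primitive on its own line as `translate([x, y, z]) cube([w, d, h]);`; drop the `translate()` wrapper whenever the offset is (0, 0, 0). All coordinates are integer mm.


translate([275, 345, 0]) cube([2028, 1378, 278]);


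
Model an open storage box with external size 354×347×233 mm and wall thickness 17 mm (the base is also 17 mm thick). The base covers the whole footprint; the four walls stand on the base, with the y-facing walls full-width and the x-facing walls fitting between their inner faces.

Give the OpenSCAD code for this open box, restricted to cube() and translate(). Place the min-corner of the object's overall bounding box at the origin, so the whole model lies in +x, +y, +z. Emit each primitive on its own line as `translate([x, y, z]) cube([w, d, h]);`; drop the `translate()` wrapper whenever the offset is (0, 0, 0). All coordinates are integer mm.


cube([354, 347, 17]);
translate([0, 0, 17]) cube([354, 17, 216]);
translate([0, 330, 17]) cube([354, 17, 216]);
translate([0, 17, 17]) cube([17, 313, 216]);
translate([337, 17, 17]) cube([17, 313, 216]);


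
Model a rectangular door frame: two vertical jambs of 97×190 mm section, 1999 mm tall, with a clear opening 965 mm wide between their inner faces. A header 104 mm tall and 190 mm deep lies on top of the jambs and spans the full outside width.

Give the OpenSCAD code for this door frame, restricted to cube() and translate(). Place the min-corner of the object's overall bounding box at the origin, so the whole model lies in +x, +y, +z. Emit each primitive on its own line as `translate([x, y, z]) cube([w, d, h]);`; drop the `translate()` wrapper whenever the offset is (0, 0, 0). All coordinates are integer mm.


cube([97, 190, 1999]);
translate([1062, 0, 0]) cube([97, 190, 1999]);
translate([0, 0, 1999]) cube([1159, 190, 104]);


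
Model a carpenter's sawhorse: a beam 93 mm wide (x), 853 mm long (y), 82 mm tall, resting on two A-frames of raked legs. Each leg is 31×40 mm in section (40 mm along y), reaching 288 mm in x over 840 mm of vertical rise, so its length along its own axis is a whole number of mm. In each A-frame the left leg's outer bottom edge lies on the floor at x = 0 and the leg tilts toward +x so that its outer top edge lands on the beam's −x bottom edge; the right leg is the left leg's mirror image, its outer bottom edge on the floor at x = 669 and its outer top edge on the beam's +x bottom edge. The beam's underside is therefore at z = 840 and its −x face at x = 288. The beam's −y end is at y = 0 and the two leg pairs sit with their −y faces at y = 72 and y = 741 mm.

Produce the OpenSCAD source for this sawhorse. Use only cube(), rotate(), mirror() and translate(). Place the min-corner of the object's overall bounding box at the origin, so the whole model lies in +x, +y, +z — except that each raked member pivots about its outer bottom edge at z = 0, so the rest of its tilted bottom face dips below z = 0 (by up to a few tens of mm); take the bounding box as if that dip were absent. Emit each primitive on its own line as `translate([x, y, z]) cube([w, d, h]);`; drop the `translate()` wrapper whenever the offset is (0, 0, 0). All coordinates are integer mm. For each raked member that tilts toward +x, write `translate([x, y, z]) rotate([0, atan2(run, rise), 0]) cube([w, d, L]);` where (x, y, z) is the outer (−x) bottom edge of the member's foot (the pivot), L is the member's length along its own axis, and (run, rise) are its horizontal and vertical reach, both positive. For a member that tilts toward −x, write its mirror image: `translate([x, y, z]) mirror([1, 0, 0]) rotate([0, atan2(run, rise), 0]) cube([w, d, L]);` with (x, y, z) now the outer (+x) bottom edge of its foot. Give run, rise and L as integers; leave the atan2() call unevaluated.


translate([288, 0, 840]) cube([93, 853, 82]);
translate([0, 72, 0]) rotate([0, atan2(288, 840), 0]) cube([31, 40, 888]);
translate([669, 72, 0]) mirror([1, 0, 0]) rotate([0, atan2(288, 840), 0]) cube([31, 40, 888]);
translate([0, 741, 0]) rotate([0, atan2(288, 840), 0]) cube([31, 40, 888]);
translate([669, 741, 0]) mirror([1, 0, 0]) rotate([0, atan2(288, 840), 0]) cube([31, 40, 888]);


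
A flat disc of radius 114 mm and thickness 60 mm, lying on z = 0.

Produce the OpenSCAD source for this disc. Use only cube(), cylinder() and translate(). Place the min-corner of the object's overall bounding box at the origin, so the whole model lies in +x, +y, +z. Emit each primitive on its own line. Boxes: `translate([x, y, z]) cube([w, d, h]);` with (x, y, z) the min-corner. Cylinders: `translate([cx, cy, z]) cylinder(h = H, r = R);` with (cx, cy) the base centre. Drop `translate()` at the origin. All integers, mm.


translate([114, 114, 0]) cylinder(h = 60, r = 114);


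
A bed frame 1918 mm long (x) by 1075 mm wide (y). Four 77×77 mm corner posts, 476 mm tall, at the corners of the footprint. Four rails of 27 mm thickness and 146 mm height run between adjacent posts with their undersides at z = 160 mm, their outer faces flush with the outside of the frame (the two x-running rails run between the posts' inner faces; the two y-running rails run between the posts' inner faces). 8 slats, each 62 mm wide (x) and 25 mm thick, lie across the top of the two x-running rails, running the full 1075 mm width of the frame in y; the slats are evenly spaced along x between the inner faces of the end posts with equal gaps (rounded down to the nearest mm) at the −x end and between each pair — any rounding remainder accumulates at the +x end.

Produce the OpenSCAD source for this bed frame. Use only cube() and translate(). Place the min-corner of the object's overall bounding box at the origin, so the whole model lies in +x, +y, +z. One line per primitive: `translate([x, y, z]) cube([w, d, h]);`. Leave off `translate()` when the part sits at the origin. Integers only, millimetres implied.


// slat z = rail_z + rail_h = 160 + 146 = 306
// slat gap = ⌊(1764 − 8·62) / 9⌋ = 140
cube([77, 77, 476]);
translate([0, 998, 0]) cube([77, 77, 476]);
translate([1841, 0, 0]) cube([77, 77, 476]);
translate([1841, 998, 0]) cube([77, 77, 476]);
translate([77, 0, 160]) cube([1764, 27, 146]);
translate([77, 1048, 160]) cube([1764, 27, 146]);
translate([0, 77, 160]) cube([27, 921, 146]);
translate([1891, 77, 160]) cube([27, 921, 146]);
translate([217, 0, 306]) cube([62, 1075, 25]);
translate([419, 0, 306]) cube([62, 1075, 25]);
translate([621, 0, 306]) cube([62, 1075, 25]);
translate([823, 0, 306]) cube([62, 1075, 25]);
translate([1025, 0, 306]) cube([62, 1075, 25]);
translate([1227, 0, 306]) cube([62, 1075, 25]);
translate([1429, 0, 306]) cube([62, 1075, 25]);
translate([1631, 0, 306]) cube([62, 1075, 25]);


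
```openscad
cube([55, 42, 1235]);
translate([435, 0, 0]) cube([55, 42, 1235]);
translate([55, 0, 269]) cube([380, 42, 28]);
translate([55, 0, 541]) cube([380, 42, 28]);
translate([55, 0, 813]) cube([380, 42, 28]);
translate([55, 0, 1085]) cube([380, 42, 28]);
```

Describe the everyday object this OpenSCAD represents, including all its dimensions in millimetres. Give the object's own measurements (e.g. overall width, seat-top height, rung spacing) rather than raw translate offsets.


A straight ladder. Two 55×42 mm vertical rails, 1235 mm tall, stand 490 mm apart (outside-to-outside) with their front faces coplanar on the −y side. 4 rungs, each 42 mm deep and 28 mm tall, span between the inner faces of the rails, front faces flush with the rails. The lowest rung's underside is at z = 269 mm and rungs are spaced 272 mm apart (underside to underside).


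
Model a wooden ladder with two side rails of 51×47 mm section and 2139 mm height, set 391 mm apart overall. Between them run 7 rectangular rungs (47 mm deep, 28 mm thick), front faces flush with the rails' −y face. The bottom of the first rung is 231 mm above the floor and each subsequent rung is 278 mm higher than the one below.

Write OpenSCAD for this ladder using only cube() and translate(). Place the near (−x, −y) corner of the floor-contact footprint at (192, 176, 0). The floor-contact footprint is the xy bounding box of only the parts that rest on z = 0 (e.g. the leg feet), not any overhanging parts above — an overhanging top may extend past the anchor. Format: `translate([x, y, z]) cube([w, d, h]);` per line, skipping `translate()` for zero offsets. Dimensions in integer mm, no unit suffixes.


translate([192, 176, 0]) cube([51, 47, 2139]);
translate([532, 176, 0]) cube([51, 47, 2139]);
translate([243, 176, 231]) cube([289, 47, 28]);
translate([243, 176, 509]) cube([289, 47, 28]);
translate([243, 176, 787]) cube([289, 47, 28]);
translate([243, 176, 1065]) cube([289, 47, 28]);
translate([243, 176, 1343]) cube([289, 47, 28]);
translate([243, 176, 1621]) cube([289, 47, 28]);
translate([243, 176, 1899]) cube([289, 47, 28]);


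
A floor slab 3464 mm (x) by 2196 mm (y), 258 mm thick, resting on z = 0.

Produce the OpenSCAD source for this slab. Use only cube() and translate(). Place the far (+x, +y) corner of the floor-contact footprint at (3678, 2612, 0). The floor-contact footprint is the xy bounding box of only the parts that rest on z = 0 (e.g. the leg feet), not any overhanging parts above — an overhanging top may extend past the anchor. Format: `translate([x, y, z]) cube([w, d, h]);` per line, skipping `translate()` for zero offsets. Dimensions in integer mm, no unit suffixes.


translate([214, 416, 0]) cube([3464, 2196, 258]);


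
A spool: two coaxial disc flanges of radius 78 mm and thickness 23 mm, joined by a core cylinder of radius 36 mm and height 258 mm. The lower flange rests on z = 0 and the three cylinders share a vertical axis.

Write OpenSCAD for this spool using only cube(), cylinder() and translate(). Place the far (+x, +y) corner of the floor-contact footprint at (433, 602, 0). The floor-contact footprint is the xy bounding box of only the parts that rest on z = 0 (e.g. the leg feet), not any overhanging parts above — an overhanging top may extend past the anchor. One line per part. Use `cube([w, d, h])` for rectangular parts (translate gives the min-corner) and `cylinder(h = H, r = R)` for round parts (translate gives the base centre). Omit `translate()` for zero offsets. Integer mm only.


translate([355, 524, 0]) cylinder(h = 23, r = 78);
translate([355, 524, 23]) cylinder(h = 258, r = 36);
translate([355, 524, 281]) cylinder(h = 23, r = 78);


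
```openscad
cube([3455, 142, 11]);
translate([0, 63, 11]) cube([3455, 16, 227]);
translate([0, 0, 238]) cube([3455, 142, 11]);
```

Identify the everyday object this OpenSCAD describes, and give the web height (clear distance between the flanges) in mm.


An I-beam. The web height is 227 mm.

Two wide flanges with a thin centred web — an I-beam. Overall 249 mm minus two 11 mm flanges gives a web of 249 − 2·11 = 227 mm.


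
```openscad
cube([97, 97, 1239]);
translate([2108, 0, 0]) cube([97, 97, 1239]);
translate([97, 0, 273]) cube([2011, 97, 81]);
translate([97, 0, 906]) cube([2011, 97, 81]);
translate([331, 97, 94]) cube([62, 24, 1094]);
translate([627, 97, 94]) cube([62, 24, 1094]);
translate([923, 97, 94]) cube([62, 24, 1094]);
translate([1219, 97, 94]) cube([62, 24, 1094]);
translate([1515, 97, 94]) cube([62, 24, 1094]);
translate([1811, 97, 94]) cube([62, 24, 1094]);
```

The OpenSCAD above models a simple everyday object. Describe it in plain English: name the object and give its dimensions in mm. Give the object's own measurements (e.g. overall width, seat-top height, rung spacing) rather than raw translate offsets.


A fence section. Two 97×97 mm posts, 1239 mm tall, stand on the floor with a clear span of 2011 mm between their inner faces. Two horizontal rails of 97×81 mm section span the gap between the posts with their undersides at z = 273 mm and z = 906 mm, flush with the posts' −y face. 6 pickets, each 62 mm wide, 24 mm thick and 1094 mm tall, are fixed to the +y face of the rails with their bottoms at z = 94 mm, spaced across the span with a 234 mm gap after the −x post and between neighbouring pickets, with 235 mm left before the +x post.


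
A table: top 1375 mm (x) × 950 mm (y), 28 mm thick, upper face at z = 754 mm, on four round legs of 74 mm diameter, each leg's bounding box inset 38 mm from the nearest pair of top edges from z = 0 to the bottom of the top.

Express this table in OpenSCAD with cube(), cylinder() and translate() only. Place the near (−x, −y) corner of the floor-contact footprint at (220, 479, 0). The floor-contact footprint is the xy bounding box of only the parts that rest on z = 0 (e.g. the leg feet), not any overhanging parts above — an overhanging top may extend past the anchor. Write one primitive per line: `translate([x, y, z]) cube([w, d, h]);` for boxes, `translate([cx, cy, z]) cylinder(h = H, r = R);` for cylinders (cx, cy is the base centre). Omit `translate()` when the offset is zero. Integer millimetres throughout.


translate([182, 441, 726]) cube([1375, 950, 28]);
translate([257, 516, 0]) cylinder(h = 726, r = 37);
translate([1482, 516, 0]) cylinder(h = 726, r = 37);
translate([257, 1316, 0]) cylinder(h = 726, r = 37);
translate([1482, 1316, 0]) cylinder(h = 726, r = 37);


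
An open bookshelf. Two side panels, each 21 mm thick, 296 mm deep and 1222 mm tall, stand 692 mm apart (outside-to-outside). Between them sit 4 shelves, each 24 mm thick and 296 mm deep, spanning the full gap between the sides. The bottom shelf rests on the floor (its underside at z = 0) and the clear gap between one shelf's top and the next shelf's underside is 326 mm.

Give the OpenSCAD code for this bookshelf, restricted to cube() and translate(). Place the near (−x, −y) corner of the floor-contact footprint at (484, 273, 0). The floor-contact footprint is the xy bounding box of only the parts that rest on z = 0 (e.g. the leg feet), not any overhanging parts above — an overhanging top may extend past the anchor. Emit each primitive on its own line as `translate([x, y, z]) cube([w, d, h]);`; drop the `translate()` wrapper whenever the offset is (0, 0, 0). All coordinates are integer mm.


translate([484, 273, 0]) cube([21, 296, 1222]);
translate([1155, 273, 0]) cube([21, 296, 1222]);
translate([505, 273, 0]) cube([650, 296, 24]);
translate([505, 273, 350]) cube([650, 296, 24]);
translate([505, 273, 700]) cube([650, 296, 24]);
translate([505, 273, 1050]) cube([650, 296, 24]);


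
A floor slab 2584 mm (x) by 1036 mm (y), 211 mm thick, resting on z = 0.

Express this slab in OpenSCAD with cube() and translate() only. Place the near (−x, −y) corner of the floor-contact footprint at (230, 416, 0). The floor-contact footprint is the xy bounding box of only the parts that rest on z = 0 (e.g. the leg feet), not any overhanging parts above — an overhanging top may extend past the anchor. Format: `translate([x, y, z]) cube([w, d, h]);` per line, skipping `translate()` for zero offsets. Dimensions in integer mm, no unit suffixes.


translate([230, 416, 0]) cube([2584, 1036, 211]);


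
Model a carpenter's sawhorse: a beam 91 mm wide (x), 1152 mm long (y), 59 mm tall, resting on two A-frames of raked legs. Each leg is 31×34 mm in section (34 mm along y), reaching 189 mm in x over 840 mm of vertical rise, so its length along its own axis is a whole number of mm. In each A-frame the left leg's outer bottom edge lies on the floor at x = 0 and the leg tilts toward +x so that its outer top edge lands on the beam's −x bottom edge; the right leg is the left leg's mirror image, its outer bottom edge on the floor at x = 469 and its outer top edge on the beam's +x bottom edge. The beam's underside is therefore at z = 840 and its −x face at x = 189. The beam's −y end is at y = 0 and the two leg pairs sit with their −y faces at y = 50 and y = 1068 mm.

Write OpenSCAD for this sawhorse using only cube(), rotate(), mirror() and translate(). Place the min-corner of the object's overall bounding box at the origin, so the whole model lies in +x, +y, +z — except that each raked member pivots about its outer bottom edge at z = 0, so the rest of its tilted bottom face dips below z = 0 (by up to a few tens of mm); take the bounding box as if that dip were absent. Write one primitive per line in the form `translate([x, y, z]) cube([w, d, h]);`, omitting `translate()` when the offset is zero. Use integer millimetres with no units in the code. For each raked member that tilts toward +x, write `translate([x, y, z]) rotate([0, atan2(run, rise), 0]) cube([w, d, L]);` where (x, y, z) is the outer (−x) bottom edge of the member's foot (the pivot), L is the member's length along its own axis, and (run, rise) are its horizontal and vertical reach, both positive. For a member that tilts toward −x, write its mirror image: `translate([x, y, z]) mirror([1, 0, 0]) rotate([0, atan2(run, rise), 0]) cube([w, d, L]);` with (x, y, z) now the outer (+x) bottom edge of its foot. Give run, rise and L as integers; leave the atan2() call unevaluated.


translate([189, 0, 840]) cube([91, 1152, 59]);
translate([0, 50, 0]) rotate([0, atan2(189, 840), 0]) cube([31, 34, 861]);
translate([469, 50, 0]) mirror([1, 0, 0]) rotate([0, atan2(189, 840), 0]) cube([31, 34, 861]);
translate([0, 1068, 0]) rotate([0, atan2(189, 840), 0]) cube([31, 34, 861]);
translate([469, 1068, 0]) mirror([1, 0, 0]) rotate([0, atan2(189, 840), 0]) cube([31, 34, 861]);


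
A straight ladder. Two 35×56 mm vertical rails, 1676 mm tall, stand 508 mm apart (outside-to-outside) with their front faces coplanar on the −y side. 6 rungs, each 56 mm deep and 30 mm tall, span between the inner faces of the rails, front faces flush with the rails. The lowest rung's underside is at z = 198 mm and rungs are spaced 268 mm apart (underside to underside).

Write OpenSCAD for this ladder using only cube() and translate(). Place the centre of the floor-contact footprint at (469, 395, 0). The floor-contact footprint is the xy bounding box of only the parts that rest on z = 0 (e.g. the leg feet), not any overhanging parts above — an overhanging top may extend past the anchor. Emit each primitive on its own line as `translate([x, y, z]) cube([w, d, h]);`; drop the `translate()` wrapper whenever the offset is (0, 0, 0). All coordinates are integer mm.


// rung span = 508 - 2*35 = 438
// rung[k] z = 198 + k*268
translate([215, 367, 0]) cube([35, 56, 1676]);
translate([688, 367, 0]) cube([35, 56, 1676]);
translate([250, 367, 198]) cube([438, 56, 30]);
translate([250, 367, 466]) cube([438, 56, 30]);
translate([250, 367, 734]) cube([438, 56, 30]);
translate([250, 367, 1002]) cube([438, 56, 30]);
translate([250, 367, 1270]) cube([438, 56, 30]);
translate([250, 367, 1538]) cube([438, 56, 30]);


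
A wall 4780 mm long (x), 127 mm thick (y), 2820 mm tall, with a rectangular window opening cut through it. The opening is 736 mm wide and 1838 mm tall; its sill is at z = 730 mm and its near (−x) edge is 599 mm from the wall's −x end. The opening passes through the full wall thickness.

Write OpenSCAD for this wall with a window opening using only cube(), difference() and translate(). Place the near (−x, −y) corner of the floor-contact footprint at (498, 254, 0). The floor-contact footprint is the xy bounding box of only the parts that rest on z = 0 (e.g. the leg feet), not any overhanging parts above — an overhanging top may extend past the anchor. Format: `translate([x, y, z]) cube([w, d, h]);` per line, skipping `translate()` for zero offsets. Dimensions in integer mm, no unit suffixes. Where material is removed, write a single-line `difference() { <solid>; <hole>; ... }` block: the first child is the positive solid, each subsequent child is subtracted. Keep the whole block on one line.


difference() { translate([498, 254, 0]) cube([4780, 127, 2820]); translate([1097, 254, 730]) cube([736, 127, 1838]); }


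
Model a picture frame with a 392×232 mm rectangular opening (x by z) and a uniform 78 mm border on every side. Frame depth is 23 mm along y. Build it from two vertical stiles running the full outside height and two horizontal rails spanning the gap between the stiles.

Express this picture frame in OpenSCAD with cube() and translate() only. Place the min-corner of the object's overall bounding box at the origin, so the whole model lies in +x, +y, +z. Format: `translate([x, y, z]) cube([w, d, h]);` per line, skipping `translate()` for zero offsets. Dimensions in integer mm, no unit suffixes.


cube([78, 23, 388]);
translate([470, 0, 0]) cube([78, 23, 388]);
translate([78, 0, 0]) cube([392, 23, 78]);
translate([78, 0, 310]) cube([392, 23, 78]);


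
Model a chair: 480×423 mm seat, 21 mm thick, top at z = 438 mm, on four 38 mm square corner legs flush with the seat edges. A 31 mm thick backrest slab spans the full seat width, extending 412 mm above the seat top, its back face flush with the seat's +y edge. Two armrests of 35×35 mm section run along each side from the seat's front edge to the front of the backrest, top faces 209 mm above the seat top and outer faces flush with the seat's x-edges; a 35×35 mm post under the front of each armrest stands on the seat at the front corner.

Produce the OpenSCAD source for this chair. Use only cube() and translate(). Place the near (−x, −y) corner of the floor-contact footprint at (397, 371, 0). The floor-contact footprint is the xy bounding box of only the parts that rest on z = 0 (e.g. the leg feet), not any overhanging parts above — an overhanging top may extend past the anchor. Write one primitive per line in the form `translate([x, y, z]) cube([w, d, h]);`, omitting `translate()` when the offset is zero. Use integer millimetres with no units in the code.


// leg_h = 438 - 21 = 417
// arm post h = 209 - 35 = 174
translate([397, 371, 417]) cube([480, 423, 21]);
translate([397, 371, 0]) cube([38, 38, 417]);
translate([839, 371, 0]) cube([38, 38, 417]);
translate([397, 756, 0]) cube([38, 38, 417]);
translate([839, 756, 0]) cube([38, 38, 417]);
translate([397, 763, 438]) cube([480, 31, 412]);
translate([397, 371, 612]) cube([35, 392, 35]);
translate([842, 371, 612]) cube([35, 392, 35]);
translate([397, 371, 438]) cube([35, 35, 174]);
translate([842, 371, 438]) cube([35, 35, 174]);


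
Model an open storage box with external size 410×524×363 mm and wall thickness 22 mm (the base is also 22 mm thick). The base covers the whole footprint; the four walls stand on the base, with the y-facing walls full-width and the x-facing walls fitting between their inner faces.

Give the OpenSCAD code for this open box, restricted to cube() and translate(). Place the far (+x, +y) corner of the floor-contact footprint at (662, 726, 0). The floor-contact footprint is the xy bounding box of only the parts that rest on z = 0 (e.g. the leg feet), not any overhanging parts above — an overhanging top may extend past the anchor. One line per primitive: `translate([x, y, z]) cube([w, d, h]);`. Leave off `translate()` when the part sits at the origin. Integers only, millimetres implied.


translate([252, 202, 0]) cube([410, 524, 22]);
translate([252, 202, 22]) cube([410, 22, 341]);
translate([252, 704, 22]) cube([410, 22, 341]);
translate([252, 224, 22]) cube([22, 480, 341]);
translate([640, 224, 22]) cube([22, 480, 341]);


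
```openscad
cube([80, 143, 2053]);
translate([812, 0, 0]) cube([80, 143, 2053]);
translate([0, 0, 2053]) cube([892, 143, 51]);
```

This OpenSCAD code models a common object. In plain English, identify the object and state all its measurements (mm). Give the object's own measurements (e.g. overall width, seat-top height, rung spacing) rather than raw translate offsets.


A door frame. The clear opening is 732 mm wide and 2053 mm high. Two 80 mm wide jambs, 143 mm deep, stand either side of the opening from the floor to the top of the opening. A 51 mm thick head sits across the top of both jambs, spanning the full outside width of the frame.


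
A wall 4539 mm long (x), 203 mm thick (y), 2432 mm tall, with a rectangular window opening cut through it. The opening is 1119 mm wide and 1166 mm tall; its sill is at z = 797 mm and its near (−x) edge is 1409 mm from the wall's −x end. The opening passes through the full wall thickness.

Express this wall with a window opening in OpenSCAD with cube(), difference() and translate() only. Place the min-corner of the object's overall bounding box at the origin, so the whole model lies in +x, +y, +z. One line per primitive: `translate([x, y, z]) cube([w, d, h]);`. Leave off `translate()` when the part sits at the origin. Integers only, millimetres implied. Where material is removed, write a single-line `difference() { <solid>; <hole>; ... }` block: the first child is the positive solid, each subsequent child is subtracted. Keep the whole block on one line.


difference() { cube([4539, 203, 2432]); translate([1409, 0, 797]) cube([1119, 203, 1166]); }


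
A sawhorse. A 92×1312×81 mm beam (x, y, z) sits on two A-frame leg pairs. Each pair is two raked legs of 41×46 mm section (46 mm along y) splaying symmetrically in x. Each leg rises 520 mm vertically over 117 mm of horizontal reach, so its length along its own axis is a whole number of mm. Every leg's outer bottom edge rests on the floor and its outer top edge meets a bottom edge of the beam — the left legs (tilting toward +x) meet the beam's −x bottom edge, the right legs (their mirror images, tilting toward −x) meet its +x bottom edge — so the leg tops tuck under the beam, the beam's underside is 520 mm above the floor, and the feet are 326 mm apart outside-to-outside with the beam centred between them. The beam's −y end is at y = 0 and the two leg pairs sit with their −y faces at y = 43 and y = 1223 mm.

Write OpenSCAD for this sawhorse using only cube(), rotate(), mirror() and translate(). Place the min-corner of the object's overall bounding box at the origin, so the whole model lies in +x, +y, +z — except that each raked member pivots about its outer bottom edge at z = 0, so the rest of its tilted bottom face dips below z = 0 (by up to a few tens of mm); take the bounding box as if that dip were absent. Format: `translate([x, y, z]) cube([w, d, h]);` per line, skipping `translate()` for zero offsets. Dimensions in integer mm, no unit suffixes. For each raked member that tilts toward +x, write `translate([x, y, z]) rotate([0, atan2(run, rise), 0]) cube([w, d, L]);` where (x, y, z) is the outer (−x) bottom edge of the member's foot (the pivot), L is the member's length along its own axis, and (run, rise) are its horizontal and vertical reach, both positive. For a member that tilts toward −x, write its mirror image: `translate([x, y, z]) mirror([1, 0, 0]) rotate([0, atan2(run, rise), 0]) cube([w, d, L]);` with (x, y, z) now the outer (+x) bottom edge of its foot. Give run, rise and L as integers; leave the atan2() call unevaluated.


translate([117, 0, 520]) cube([92, 1312, 81]);
translate([0, 43, 0]) rotate([0, atan2(117, 520), 0]) cube([41, 46, 533]);
translate([326, 43, 0]) mirror([1, 0, 0]) rotate([0, atan2(117, 520), 0]) cube([41, 46, 533]);
translate([0, 1223, 0]) rotate([0, atan2(117, 520), 0]) cube([41, 46, 533]);
translate([326, 1223, 0]) mirror([1, 0, 0]) rotate([0, atan2(117, 520), 0]) cube([41, 46, 533]);


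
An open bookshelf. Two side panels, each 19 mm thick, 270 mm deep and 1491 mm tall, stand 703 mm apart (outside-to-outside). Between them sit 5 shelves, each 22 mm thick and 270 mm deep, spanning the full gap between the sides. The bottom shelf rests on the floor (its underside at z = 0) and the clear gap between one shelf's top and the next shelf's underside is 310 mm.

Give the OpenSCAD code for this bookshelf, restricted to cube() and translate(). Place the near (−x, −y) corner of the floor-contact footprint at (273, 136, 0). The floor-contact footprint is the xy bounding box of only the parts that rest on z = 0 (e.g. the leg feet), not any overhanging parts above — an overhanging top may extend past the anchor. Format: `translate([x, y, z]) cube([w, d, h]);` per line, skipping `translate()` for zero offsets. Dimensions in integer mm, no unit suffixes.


translate([273, 136, 0]) cube([19, 270, 1491]);
translate([957, 136, 0]) cube([19, 270, 1491]);
translate([292, 136, 0]) cube([665, 270, 22]);
translate([292, 136, 332]) cube([665, 270, 22]);
translate([292, 136, 664]) cube([665, 270, 22]);
translate([292, 136, 996]) cube([665, 270, 22]);
translate([292, 136, 1328]) cube([665, 270, 22]);


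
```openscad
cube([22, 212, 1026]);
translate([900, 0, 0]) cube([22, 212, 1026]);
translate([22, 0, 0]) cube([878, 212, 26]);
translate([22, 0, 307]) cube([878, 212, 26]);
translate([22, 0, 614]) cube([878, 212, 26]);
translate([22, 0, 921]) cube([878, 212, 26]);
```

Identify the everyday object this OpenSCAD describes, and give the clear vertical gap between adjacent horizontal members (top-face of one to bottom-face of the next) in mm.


A bookshelf. The clear shelf gap is 281 mm.

Two tall side panels with 4 horizontal boards between them — a bookshelf. The first two shelf undersides are at z = 0 and z = 307; with shelf thickness 26, the clear gap is 307 − 0 − 26 = 281 mm.


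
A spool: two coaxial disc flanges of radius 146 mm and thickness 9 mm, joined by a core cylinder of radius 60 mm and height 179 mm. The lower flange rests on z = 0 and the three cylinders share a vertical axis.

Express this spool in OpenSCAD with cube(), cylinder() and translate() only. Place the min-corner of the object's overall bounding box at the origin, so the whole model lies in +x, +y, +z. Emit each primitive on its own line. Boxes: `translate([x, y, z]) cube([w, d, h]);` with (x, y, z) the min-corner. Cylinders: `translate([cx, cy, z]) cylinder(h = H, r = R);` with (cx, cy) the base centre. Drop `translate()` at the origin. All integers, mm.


translate([146, 146, 0]) cylinder(h = 9, r = 146);
translate([146, 146, 9]) cylinder(h = 179, r = 60);
translate([146, 146, 188]) cylinder(h = 9, r = 146);


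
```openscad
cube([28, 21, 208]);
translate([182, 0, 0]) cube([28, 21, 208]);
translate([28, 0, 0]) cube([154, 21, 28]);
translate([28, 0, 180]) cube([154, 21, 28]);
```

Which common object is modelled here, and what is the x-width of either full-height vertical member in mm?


A picture frame. The border width is 28 mm.

Four thin pieces enclosing a rectangular opening — a picture frame. The two full-height stiles are 208 mm tall; the top rail sits at z = 180 and is 28 mm tall, so the border above the opening is 208 − 180 = 28 mm, matching the stile x-width.


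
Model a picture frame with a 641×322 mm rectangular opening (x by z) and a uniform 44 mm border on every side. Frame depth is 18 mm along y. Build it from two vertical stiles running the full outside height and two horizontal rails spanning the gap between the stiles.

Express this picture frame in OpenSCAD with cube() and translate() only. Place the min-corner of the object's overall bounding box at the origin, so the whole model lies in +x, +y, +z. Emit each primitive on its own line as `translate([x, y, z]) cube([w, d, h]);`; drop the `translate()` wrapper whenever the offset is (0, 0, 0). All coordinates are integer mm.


cube([44, 18, 410]);
translate([685, 0, 0]) cube([44, 18, 410]);
translate([44, 0, 0]) cube([641, 18, 44]);
translate([44, 0, 366]) cube([641, 18, 44]);


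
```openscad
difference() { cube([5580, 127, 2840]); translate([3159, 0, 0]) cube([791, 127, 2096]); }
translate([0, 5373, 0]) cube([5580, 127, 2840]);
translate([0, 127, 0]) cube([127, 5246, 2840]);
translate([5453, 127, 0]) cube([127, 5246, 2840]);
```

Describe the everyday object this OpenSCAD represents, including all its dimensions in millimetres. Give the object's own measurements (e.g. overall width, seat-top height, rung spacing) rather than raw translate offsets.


A single room: four walls, each 2840 mm tall and 127 mm thick, enclosing an outside footprint 5580×5500 mm (x × y), no floor or roof. The front and back walls (−y and +y sides) run the full x-width; the side walls fit between their inner faces. A door opening 791 mm wide and 2096 mm tall is cut through the front wall from the floor up, its −x edge 3159 mm from the wall's −x end.


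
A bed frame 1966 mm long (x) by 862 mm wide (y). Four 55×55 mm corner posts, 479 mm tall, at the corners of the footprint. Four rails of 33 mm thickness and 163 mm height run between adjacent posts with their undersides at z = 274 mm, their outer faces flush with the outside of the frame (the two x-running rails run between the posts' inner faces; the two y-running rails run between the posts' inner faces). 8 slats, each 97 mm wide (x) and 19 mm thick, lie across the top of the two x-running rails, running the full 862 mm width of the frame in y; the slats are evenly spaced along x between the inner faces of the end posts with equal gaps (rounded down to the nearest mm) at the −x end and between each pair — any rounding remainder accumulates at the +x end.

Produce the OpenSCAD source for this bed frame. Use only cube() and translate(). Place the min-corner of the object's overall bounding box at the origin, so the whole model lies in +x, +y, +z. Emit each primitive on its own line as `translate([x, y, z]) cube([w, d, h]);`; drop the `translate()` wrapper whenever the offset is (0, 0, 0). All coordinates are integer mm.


cube([55, 55, 479]);
translate([0, 807, 0]) cube([55, 55, 479]);
translate([1911, 0, 0]) cube([55, 55, 479]);
translate([1911, 807, 0]) cube([55, 55, 479]);
translate([55, 0, 274]) cube([1856, 33, 163]);
translate([55, 829, 274]) cube([1856, 33, 163]);
translate([0, 55, 274]) cube([33, 752, 163]);
translate([1933, 55, 274]) cube([33, 752, 163]);
translate([175, 0, 437]) cube([97, 862, 19]);
translate([392, 0, 437]) cube([97, 862, 19]);
translate([609, 0, 437]) cube([97, 862, 19]);
translate([826, 0, 437]) cube([97, 862, 19]);
translate([1043, 0, 437]) cube([97, 862, 19]);
translate([1260, 0, 437]) cube([97, 862, 19]);
translate([1477, 0, 437]) cube([97, 862, 19]);
translate([1694, 0, 437]) cube([97, 862, 19]);


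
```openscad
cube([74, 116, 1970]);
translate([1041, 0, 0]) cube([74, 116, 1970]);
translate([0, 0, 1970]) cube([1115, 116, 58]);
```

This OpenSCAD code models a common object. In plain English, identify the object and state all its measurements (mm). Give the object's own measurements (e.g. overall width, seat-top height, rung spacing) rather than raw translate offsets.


A door frame. The clear opening is 967 mm wide and 1970 mm high. Two 74 mm wide jambs, 116 mm deep, stand either side of the opening from the floor to the top of the opening. A 58 mm thick head sits across the top of both jambs, spanning the full outside width of the frame.


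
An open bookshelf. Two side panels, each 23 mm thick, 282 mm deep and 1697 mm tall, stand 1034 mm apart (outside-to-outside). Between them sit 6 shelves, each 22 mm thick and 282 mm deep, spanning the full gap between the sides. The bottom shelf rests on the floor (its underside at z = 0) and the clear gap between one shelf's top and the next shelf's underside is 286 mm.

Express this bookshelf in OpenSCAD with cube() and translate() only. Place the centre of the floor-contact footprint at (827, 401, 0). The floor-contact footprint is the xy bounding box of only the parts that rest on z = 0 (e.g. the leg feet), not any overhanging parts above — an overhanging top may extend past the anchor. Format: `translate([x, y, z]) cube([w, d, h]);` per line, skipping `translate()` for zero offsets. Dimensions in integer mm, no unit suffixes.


translate([310, 260, 0]) cube([23, 282, 1697]);
translate([1321, 260, 0]) cube([23, 282, 1697]);
translate([333, 260, 0]) cube([988, 282, 22]);
translate([333, 260, 308]) cube([988, 282, 22]);
translate([333, 260, 616]) cube([988, 282, 22]);
translate([333, 260, 924]) cube([988, 282, 22]);
translate([333, 260, 1232]) cube([988, 282, 22]);
translate([333, 260, 1540]) cube([988, 282, 22]);
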